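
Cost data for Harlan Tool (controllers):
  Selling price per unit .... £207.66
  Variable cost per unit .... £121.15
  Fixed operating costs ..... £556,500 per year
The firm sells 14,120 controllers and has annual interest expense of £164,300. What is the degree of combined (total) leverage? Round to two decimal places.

2.44

At 14,120 units, contribution = 14,120 × £86.51 = £1,221,521.20.
Operating income = contribution − fixed costs = £1,221,521.20 − £556,500 = £665,021.20. Interest = £164,300.00, so EBIT − I = £500,721.20.
Degree of total leverage = total CM / (EBIT − interest) = £1,221,521.20 / £500,721.20 = 2.4395.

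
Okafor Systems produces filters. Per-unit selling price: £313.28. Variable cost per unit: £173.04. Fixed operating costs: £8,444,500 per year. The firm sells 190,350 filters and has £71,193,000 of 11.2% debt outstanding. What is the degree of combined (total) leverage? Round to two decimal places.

2.60

Contribution at this volume is 190,350 × £140.24 = £26,694,684.00.
Subtracting fixed costs: EBIT = £26,694,684.00 − £8,444,500 = £18,250,184.00. Interest = £7,973,616.00, so EBIT − I = £10,276,568.00.
Degree of total leverage = total CM / (EBIT − interest) = £26,694,684.00 / £10,276,568.00 = 2.5976.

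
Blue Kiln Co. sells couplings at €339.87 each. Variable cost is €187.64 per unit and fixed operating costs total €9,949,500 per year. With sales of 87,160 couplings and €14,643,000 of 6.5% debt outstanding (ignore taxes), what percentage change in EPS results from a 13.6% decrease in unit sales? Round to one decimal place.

At 87,160 units, contribution = 87,160 × €152.23 = €13,268,366.80.
Subtracting fixed costs: EBIT = €13,268,366.80 − €9,949,500 = €3,318,866.80.
Interest = €951,795.00, so EBIT − I = €2,367,071.80.
Degree of combined leverage = contribution ÷ (EBIT − I) = €13,268,366.80 ÷ €2,367,071.80 = 5.6054.
%ΔEPS = DCL × %ΔSales = 5.6054 × -13.6% = -76.2%.

-76.2%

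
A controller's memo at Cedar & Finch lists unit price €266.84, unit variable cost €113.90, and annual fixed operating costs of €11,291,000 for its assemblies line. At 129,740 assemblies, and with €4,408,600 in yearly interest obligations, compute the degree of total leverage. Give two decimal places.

4.79

Total contribution margin = 129,740 × €152.94 = €19,842,435.60.
Operating income = contribution − fixed costs = €19,842,435.60 − €11,291,000 = €8,551,435.60. Interest = €4,408,600.00.
DOL = €19,842,435.60 ÷ €8,551,435.60 = 2.3204; DFL = €8,551,435.60 ÷ €4,142,835.60 = 2.0642.
DCL = DOL × DFL = 2.3204 × 2.0642 = 4.7898.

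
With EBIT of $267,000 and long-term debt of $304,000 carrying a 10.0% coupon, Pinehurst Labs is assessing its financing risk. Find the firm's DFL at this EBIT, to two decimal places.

Interest = $30,400.00.
Degree of financial leverage = EBIT / (EBIT − interest) = $267,000 / $236,600.00 = 1.1285.

1.13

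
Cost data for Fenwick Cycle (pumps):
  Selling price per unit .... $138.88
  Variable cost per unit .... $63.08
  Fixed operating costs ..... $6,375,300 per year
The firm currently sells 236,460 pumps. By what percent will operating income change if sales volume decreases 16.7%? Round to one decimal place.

-25.9%

At 236,460 units, contribution = 236,460 × $75.80 = $17,923,668.00.
Subtracting fixed costs: EBIT = $17,923,668.00 − $6,375,300 = $11,548,368.00.
DOL = contribution ÷ EBIT = $17,923,668.00 ÷ $11,548,368.00 = 1.5521.
%ΔEBIT = DOL × %ΔSales = 1.5521 × -16.7% = -25.9%.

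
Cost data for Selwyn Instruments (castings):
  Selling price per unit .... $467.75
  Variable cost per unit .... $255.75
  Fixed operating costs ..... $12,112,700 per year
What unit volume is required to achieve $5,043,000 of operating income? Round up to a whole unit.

Contribution margin per unit = $467.75 − $255.75 = $212.00.
Required volume = (fixed costs + target profit) ÷ CM = ($12,112,700 + $5,043,000) ÷ $212.00 = 80,923.11, so 80,924 castings.

80,924 castings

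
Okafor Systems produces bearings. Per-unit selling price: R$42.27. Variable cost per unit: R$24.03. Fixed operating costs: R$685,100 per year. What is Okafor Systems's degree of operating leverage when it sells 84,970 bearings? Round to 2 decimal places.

1.79

At 84,970 units, contribution = 84,970 × R$18.24 = R$1,549,852.80.
EBIT = R$1,549,852.80 − R$685,100 = R$864,752.80.
So DOL = total CM / EBIT = R$1,549,852.80 / R$864,752.80 = 1.7922.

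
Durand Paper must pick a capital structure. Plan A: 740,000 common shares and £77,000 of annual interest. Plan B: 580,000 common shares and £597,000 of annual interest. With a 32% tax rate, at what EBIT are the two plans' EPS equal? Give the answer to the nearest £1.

Set EPS_A = EPS_B: (EBIT − £77,000)(1 − 0.32) ÷ 740,000 = (EBIT − £597,000)(1 − 0.32) ÷ 580,000.
The (1 − t) factor cancels: (EBIT − 77,000) × 580,000 = (EBIT − 597,000) × 740,000.
Solving, EBIT = (597,000·740,000 − 77,000·580,000) / (740,000 − 580,000) = 397,120,000,000 / 160,000 = 2,482,000.00.

£2,482,000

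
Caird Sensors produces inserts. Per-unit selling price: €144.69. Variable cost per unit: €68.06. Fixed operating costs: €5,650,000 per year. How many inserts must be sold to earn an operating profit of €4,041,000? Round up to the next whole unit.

126,465 inserts

Unit CM = price − variable cost = €144.69 − €68.06 = €76.63.
Units = (FC + target) / CM = (€5,650,000 + €4,041,000) / €76.63 = 126,464.83, so 126,465 inserts.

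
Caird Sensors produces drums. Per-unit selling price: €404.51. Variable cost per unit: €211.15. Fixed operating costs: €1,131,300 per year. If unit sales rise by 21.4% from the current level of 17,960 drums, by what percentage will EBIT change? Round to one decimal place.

+31.7%

Total contribution margin = 17,960 × €193.36 = €3,472,745.60.
Subtracting fixed costs: EBIT = €3,472,745.60 − €1,131,300 = €2,341,445.60.
So DOL = total CM / EBIT = €3,472,745.60 / €2,341,445.60 = 1.4832.
So EBIT moves 1.4832 × (+21.4%) = +31.7%.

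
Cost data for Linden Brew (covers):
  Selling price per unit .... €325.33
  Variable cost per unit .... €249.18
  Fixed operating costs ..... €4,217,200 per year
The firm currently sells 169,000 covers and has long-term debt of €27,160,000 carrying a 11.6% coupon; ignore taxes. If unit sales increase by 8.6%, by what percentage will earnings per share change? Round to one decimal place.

Total contribution margin = 169,000 × €76.15 = €12,869,350.00.
Operating income = contribution − fixed costs = €12,869,350.00 − €4,217,200 = €8,652,150.00.
After interest of €3,150,560.00, pre-tax earnings = €5,501,590.00.
Degree of combined leverage = contribution ÷ (EBIT − I) = €12,869,350.00 ÷ €5,501,590.00 = 2.3392.
%ΔEPS = DCL × %ΔSales = 2.3392 × +8.6% = +20.1%.

+20.1%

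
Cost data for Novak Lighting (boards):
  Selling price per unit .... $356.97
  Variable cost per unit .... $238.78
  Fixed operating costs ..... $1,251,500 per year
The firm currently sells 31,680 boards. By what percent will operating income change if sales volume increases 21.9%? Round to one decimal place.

+32.9%

At 31,680 units, contribution = 31,680 × $118.19 = $3,744,259.20.
EBIT = $3,744,259.20 − $1,251,500 = $2,492,759.20.
So DOL = total CM / EBIT = $3,744,259.20 / $2,492,759.20 = 1.5021.
So EBIT moves 1.5021 × (+21.9%) = +32.9%.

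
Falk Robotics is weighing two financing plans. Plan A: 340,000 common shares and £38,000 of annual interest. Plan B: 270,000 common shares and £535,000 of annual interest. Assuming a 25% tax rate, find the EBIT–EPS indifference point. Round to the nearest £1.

Set EPS_A = EPS_B: (EBIT − £38,000)(1 − 0.25) ÷ 340,000 = (EBIT − £535,000)(1 − 0.25) ÷ 270,000.
Cancelling (1 − t) and cross-multiplying: 270,000·(EBIT − 38,000) = 340,000·(EBIT − 535,000).
EBIT × (340,000 − 270,000) = 535,000 × 340,000 − 38,000 × 270,000 = 171,640,000,000, so EBIT = 171,640,000,000 ÷ 70,000 = 2,452,000.00.

£2,452,000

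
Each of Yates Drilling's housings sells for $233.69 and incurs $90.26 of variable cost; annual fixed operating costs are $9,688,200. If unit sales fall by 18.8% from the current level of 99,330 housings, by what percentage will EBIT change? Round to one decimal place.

-58.8%

Total contribution margin = 99,330 × $143.43 = $14,246,901.90.
Operating income = contribution − fixed costs = $14,246,901.90 − $9,688,200 = $4,558,701.90.
So DOL = total CM / EBIT = $14,246,901.90 / $4,558,701.90 = 3.1252.
So EBIT moves 3.1252 × (-18.8%) = -58.8%.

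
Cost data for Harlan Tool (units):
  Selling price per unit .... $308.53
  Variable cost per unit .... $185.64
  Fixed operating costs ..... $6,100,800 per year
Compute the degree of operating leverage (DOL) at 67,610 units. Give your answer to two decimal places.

3.76

Total contribution margin = 67,610 × $122.89 = $8,308,592.90.
Subtracting fixed costs: EBIT = $8,308,592.90 − $6,100,800 = $2,207,792.90.
So DOL = total CM / EBIT = $8,308,592.90 / $2,207,792.90 = 3.7633.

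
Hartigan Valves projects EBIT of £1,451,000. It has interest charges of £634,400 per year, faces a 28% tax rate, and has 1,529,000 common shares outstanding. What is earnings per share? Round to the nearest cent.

£0.38

Interest = £634,400.00, so EBT = £1,451,000 − £634,400.00 = £816,600.00.
After tax at 28%: net income = £816,600.00 × 0.72 = £587,952.00.
EPS = £587,952.00 ÷ 1,529,000 = £0.38.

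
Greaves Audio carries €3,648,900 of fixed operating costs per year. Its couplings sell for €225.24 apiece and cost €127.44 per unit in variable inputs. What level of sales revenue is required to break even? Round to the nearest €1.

Contribution margin per unit = €225.24 − €127.44 = €97.80, a CM ratio of €97.80 ÷ €225.24 = 0.4342.
Break-even sales = FC ÷ CM ratio = €3,648,900 × €225.24 / €97.80 = €8,403,663.

€8,403,663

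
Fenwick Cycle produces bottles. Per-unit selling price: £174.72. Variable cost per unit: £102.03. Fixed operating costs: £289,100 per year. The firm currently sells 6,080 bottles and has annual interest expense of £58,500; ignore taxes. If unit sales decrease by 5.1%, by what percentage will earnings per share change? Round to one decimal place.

-23.9%

At 6,080 units, contribution = 6,080 × £72.69 = £441,955.20.
Operating income = contribution − fixed costs = £441,955.20 − £289,100 = £152,855.20.
Interest = £58,500.00, so EBIT − I = £94,355.20.
DCL = total CM / (EBIT − I) = £441,955.20 / £94,355.20 = 4.6840.
EPS therefore changes by 4.6840 × (-5.1%) = -23.9%.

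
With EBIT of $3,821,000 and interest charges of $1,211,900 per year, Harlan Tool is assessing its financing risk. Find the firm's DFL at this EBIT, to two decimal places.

1.46

Annual interest charges come to $1,211,900.00.
Degree of financial leverage = EBIT / (EBIT − interest) = $3,821,000 / $2,609,100.00 = 1.4645.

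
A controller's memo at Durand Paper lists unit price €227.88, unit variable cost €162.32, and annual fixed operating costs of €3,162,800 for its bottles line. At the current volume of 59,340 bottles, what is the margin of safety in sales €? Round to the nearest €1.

Unit CM = price − variable cost = €227.88 − €162.32 = €65.56. Break-even units = €3,162,800 ÷ €65.56 = 48,242.83; break-even revenue = 48,242.83 × €227.88 = €10,993,576.33.
Actual sales revenue = 59,340 × €227.88 = €13,522,399.20.
Margin of safety = €13,522,399.20 − €10,993,576.33 = €2,528,823.

€2,528,823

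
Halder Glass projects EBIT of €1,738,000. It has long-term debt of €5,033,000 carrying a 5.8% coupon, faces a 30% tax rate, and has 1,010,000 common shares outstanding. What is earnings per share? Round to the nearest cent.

Pre-tax income = €1,738,000 − €291,914.00 = €1,446,086.00.
Net income = €1,446,086.00 × (1 − 0.30) = €1,012,260.20.
EPS = €1,012,260.20 ÷ 1,010,000 = €1.00.

€1.00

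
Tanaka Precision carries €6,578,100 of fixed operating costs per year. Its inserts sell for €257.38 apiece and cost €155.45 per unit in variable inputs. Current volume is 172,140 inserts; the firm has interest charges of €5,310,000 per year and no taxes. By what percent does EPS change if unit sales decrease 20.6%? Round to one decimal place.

-63.9%

Contribution at this volume is 172,140 × €101.93 = €17,546,230.20.
Subtracting fixed costs: EBIT = €17,546,230.20 − €6,578,100 = €10,968,130.20.
After interest of €5,310,000.00, pre-tax earnings = €5,658,130.20.
Degree of combined leverage = contribution ÷ (EBIT − I) = €17,546,230.20 ÷ €5,658,130.20 = 3.1011.
EPS therefore changes by 3.1011 × (-20.6%) = -63.9%.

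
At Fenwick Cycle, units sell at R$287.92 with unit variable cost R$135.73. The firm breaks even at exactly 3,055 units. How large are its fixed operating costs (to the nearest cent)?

Unit CM = price − variable cost = R$287.92 − R$135.73 = R$152.19.
Fixed costs = break-even units × CM = 3,055 × R$152.19 = R$464,940.45.

R$464,940.45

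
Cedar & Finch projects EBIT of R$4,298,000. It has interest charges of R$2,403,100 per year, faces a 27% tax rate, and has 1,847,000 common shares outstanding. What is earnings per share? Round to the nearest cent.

Interest = R$2,403,100.00, so EBT = R$4,298,000 − R$2,403,100.00 = R$1,894,900.00.
After tax at 27%: net income = R$1,894,900.00 × 0.73 = R$1,383,277.00.
Per share: R$1,383,277.00 / 1,847,000 shares = R$0.75.

R$0.75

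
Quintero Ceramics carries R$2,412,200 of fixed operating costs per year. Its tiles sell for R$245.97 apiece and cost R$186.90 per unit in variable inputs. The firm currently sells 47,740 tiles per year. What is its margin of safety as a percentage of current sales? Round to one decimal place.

14.5%

Each unit contributes R$245.97 − R$186.90 = R$59.07. Break-even units = R$2,412,200 ÷ R$59.07 = 40,836.30; break-even revenue = 40,836.30 × R$245.97 = R$10,044,503.71.
Current sales = 47,740 × R$245.97 = R$11,742,607.80.
Margin of safety = (R$11,742,607.80 − R$10,044,503.71) ÷ R$11,742,607.80 = 14.5%.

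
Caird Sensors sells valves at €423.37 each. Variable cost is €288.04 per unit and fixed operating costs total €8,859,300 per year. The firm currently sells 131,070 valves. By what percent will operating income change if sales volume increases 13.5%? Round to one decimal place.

+27.0%

At 131,070 units, contribution = 131,070 × €135.33 = €17,737,703.10.
Subtracting fixed costs: EBIT = €17,737,703.10 − €8,859,300 = €8,878,403.10.
DOL = contribution ÷ EBIT = €17,737,703.10 ÷ €8,878,403.10 = 1.9978.
Operating income changes by 1.9978 × +13.5% = +27.0%.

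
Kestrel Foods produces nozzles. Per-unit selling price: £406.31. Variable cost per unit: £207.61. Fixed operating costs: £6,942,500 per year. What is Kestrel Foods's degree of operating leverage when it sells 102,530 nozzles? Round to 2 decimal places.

Contribution at this volume is 102,530 × £198.70 = £20,372,711.00.
Subtracting fixed costs: EBIT = £20,372,711.00 − £6,942,500 = £13,430,211.00.
So DOL = total CM / EBIT = £20,372,711.00 / £13,430,211.00 = 1.5169.

1.52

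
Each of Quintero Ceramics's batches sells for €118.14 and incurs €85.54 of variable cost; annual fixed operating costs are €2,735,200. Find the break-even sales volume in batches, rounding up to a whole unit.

Unit CM = price − variable cost = €118.14 − €85.54 = €32.60.
Units to break even: €2,735,200 ÷ €32.60 = 83,901.84, rounded up to 83,902.

83,902 batches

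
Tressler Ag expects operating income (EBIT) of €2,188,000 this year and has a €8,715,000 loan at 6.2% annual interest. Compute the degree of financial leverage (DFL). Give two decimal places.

Interest = €540,330.00.
Degree of financial leverage = EBIT / (EBIT − interest) = €2,188,000 / €1,647,670.00 = 1.3279.

1.33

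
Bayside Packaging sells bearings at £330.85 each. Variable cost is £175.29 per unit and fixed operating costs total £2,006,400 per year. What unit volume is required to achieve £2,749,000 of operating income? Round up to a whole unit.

30,570 bearings

Each unit contributes £330.85 − £175.29 = £155.56.
Required volume = (fixed costs + target profit) ÷ CM = (£2,006,400 + £2,749,000) ÷ £155.56 = 30,569.56, so 30,570 bearings.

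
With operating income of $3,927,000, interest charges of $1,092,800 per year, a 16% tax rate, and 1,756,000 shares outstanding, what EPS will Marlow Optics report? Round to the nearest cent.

Interest = $1,092,800.00, so EBT = $3,927,000 − $1,092,800.00 = $2,834,200.00.
After tax at 16%: net income = $2,834,200.00 × 0.84 = $2,380,728.00.
EPS = $2,380,728.00 ÷ 1,756,000 = $1.36.

$1.36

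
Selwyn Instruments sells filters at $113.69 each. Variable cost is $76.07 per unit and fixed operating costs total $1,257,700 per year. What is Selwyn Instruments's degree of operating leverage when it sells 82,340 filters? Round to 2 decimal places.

Contribution at this volume is 82,340 × $37.62 = $3,097,630.80.
Subtracting fixed costs: EBIT = $3,097,630.80 − $1,257,700 = $1,839,930.80.
Degree of operating leverage = $3,097,630.80 / $1,839,930.80 = 1.6836.

1.68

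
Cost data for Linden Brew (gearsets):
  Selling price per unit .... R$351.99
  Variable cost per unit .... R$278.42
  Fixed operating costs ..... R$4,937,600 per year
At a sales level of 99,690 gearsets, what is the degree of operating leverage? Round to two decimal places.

3.06

Contribution at this volume is 99,690 × R$73.57 = R$7,334,193.30.
EBIT = R$7,334,193.30 − R$4,937,600 = R$2,396,593.30.
So DOL = total CM / EBIT = R$7,334,193.30 / R$2,396,593.30 = 3.0603.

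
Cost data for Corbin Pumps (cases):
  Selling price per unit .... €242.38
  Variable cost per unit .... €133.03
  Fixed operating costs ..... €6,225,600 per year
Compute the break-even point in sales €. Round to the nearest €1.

€13,799,368

Contribution margin per unit = €242.38 − €133.03 = €109.35, a CM ratio of €109.35 ÷ €242.38 = 0.4512.
Break-even revenue = fixed costs × price ÷ CM = €6,225,600 × €242.38 ÷ €109.35 = €13,799,368.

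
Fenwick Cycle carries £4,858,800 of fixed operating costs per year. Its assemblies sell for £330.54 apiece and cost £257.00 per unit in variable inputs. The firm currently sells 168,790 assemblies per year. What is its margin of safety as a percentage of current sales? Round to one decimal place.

60.9%

Unit CM = price − variable cost = £330.54 − £257.00 = £73.54. Break-even units = £4,858,800 ÷ £73.54 = 66,070.17; break-even revenue = 66,070.17 × £330.54 = £21,838,832.64.
Actual sales revenue = 168,790 × £330.54 = £55,791,846.60.
Margin of safety = (£55,791,846.60 − £21,838,832.64) ÷ £55,791,846.60 = 60.9%.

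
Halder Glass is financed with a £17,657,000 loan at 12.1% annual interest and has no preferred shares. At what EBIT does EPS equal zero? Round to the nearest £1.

Annual interest = 12.1% × £17,657,000 = £2,136,497.00.
With no preferred dividends, EPS = 0 when EBIT exactly covers interest, so the financial break-even EBIT is £2,136,497.00.

£2,136,497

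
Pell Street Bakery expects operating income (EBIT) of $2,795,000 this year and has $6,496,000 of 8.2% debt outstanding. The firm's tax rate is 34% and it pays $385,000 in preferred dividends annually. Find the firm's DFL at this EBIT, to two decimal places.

1.66

Annual interest charges come to $532,672.00.
Preferred dividends grossed up pre-tax: $385,000 / (1 − 0.34) = $583,333.33.
DFL = EBIT ÷ [EBIT − I − D_p/(1−t)] = $2,795,000 ÷ [$2,795,000 − $532,672.00 − $583,333.33] = $2,795,000 ÷ $1,678,994.67 = 1.6647.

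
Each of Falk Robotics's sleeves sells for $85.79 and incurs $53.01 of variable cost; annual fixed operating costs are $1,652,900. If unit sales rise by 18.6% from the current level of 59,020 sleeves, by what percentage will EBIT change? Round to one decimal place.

Contribution at this volume is 59,020 × $32.78 = $1,934,675.60.
Operating income = contribution − fixed costs = $1,934,675.60 − $1,652,900 = $281,775.60.
DOL = contribution ÷ EBIT = $1,934,675.60 ÷ $281,775.60 = 6.8660.
Operating income changes by 6.8660 × +18.6% = +127.7%.

+127.7%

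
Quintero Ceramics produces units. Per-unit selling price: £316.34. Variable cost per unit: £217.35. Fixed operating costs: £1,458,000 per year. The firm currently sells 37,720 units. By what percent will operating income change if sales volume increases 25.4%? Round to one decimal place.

Contribution at this volume is 37,720 × £98.99 = £3,733,902.80.
Operating income = contribution − fixed costs = £3,733,902.80 − £1,458,000 = £2,275,902.80.
DOL = contribution ÷ EBIT = £3,733,902.80 ÷ £2,275,902.80 = 1.6406.
Operating income changes by 1.6406 × +25.4% = +41.7%.

+41.7%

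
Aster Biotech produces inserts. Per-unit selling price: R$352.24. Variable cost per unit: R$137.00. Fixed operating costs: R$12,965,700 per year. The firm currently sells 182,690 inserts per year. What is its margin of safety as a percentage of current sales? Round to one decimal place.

Contribution margin per unit = R$352.24 − R$137.00 = R$215.24. Break-even units = R$12,965,700 ÷ R$215.24 = 60,238.34; break-even revenue = 60,238.34 × R$352.24 = R$21,218,352.39.
Actual sales revenue = 182,690 × R$352.24 = R$64,350,725.60.
Margin of safety = (R$64,350,725.60 − R$21,218,352.39) ÷ R$64,350,725.60 = 67.0%.

67.0%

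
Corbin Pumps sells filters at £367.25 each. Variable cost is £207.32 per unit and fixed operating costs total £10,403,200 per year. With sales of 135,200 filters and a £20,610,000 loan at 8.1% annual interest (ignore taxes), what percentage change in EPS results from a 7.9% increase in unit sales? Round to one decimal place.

At 135,200 units, contribution = 135,200 × £159.93 = £21,622,536.00.
Operating income = contribution − fixed costs = £21,622,536.00 − £10,403,200 = £11,219,336.00.
Interest = £1,669,410.00, so EBIT − I = £9,549,926.00.
Degree of combined leverage = contribution ÷ (EBIT − I) = £21,622,536.00 ÷ £9,549,926.00 = 2.2642.
%ΔEPS = DCL × %ΔSales = 2.2642 × +7.9% = +17.9%.

+17.9%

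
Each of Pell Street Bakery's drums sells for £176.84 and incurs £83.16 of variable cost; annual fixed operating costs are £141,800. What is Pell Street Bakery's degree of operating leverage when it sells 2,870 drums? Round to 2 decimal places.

Contribution at this volume is 2,870 × £93.68 = £268,861.60.
Operating income = contribution − fixed costs = £268,861.60 − £141,800 = £127,061.60.
DOL = contribution ÷ EBIT = £268,861.60 ÷ £127,061.60 = 2.1160.

2.12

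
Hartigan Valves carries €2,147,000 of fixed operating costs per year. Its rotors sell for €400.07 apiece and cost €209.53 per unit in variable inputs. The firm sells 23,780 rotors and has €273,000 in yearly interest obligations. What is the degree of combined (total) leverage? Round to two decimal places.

2.15

Contribution at this volume is 23,780 × €190.54 = €4,531,041.20.
Subtracting fixed costs: EBIT = €4,531,041.20 − €2,147,000 = €2,384,041.20. Interest = €273,000.00.
DOL = €4,531,041.20 ÷ €2,384,041.20 = 1.9006; DFL = €2,384,041.20 ÷ €2,111,041.20 = 1.1293.
Combined leverage = 1.9006 × 1.1293 = 2.1463.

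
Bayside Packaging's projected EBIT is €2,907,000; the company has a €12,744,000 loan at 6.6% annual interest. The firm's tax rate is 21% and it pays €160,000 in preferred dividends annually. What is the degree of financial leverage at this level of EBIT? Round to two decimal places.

Annual interest charges come to €841,104.00.
Preferred dividends grossed up pre-tax: €160,000 / (1 − 0.21) = €202,531.65.
DFL = EBIT ÷ [EBIT − I − D_p/(1−t)] = €2,907,000 ÷ [€2,907,000 − €841,104.00 − €202,531.65] = €2,907,000 ÷ €1,863,364.35 = 1.5601.

1.56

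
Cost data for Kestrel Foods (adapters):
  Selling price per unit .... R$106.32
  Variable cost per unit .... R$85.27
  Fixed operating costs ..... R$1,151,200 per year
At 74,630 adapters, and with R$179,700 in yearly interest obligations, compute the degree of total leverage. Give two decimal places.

Total contribution margin = 74,630 × R$21.05 = R$1,570,961.50.
Operating income = contribution − fixed costs = R$1,570,961.50 − R$1,151,200 = R$419,761.50. Interest = R$179,700.00, so EBIT − I = R$240,061.50.
Degree of total leverage = total CM / (EBIT − interest) = R$1,570,961.50 / R$240,061.50 = 6.5440.

6.54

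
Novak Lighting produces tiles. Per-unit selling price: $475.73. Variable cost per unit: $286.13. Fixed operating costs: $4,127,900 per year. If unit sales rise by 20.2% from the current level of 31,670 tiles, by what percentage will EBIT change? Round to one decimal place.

Total contribution margin = 31,670 × $189.60 = $6,004,632.00.
Operating income = contribution − fixed costs = $6,004,632.00 − $4,127,900 = $1,876,732.00.
Degree of operating leverage = $6,004,632.00 / $1,876,732.00 = 3.1995.
%ΔEBIT = DOL × %ΔSales = 3.1995 × +20.2% = +64.6%.

+64.6%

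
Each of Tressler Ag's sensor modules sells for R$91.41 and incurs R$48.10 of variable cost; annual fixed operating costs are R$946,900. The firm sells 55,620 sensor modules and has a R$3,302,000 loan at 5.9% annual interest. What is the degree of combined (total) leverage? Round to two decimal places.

Contribution at this volume is 55,620 × R$43.31 = R$2,408,902.20.
EBIT = R$2,408,902.20 − R$946,900 = R$1,462,002.20. Interest = R$194,818.00.
DOL = R$2,408,902.20 ÷ R$1,462,002.20 = 1.6477; DFL = R$1,462,002.20 ÷ R$1,267,184.20 = 1.1537.
Combined leverage = 1.6477 × 1.1537 = 1.9010.

1.90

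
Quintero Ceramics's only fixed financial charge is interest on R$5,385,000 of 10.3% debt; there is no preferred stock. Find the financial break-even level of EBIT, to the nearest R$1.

Annual interest = 10.3% × R$5,385,000 = R$554,655.00.
With no preferred dividends, EPS = 0 when EBIT exactly covers interest, so the financial break-even EBIT is R$554,655.00.

R$554,655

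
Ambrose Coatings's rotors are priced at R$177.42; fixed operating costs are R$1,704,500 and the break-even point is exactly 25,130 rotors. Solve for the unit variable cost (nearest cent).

Contribution per unit must be FC / Q = R$1,704,500 / 25,130 = R$67.8273.
Variable cost per unit = R$177.42 − R$67.8273 = R$109.59.

R$109.59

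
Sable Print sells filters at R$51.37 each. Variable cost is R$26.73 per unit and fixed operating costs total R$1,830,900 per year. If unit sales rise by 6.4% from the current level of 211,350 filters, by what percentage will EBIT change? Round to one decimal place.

+9.9%

At 211,350 units, contribution = 211,350 × R$24.64 = R$5,207,664.00.
Subtracting fixed costs: EBIT = R$5,207,664.00 − R$1,830,900 = R$3,376,764.00.
So DOL = total CM / EBIT = R$5,207,664.00 / R$3,376,764.00 = 1.5422.
Operating income changes by 1.5422 × +6.4% = +9.9%.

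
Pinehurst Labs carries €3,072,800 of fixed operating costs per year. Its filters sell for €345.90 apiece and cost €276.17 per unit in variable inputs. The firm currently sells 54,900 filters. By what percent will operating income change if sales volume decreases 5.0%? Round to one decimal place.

-25.3%

Total contribution margin = 54,900 × €69.73 = €3,828,177.00.
EBIT = €3,828,177.00 − €3,072,800 = €755,377.00.
Degree of operating leverage = €3,828,177.00 / €755,377.00 = 5.0679.
%ΔEBIT = DOL × %ΔSales = 5.0679 × -5.0% = -25.3%.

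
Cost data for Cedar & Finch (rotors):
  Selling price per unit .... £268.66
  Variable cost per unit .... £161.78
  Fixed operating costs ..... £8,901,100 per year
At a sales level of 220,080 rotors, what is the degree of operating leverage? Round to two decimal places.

At 220,080 units, contribution = 220,080 × £106.88 = £23,522,150.40.
Subtracting fixed costs: EBIT = £23,522,150.40 − £8,901,100 = £14,621,050.40.
So DOL = total CM / EBIT = £23,522,150.40 / £14,621,050.40 = 1.6088.

1.61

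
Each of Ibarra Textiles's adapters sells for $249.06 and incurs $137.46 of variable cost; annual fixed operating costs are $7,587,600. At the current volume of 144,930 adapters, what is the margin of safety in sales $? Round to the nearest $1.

$19,162,864

Unit CM = price − variable cost = $249.06 − $137.46 = $111.60. Break-even units = $7,587,600 ÷ $111.60 = 67,989.25; break-even revenue = 67,989.25 × $249.06 = $16,933,401.94.
Current sales = 144,930 × $249.06 = $36,096,265.80.
Margin of safety = $36,096,265.80 − $16,933,401.94 = $19,162,864.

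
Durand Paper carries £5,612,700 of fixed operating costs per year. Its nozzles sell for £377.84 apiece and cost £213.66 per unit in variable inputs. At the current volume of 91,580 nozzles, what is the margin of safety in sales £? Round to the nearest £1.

Contribution margin per unit = £377.84 − £213.66 = £164.18. Break-even units = £5,612,700 ÷ £164.18 = 34,186.26; break-even revenue = 34,186.26 × £377.84 = £12,916,936.09.
Current sales = 91,580 × £377.84 = £34,602,587.20.
Margin of safety = £34,602,587.20 − £12,916,936.09 = £21,685,651.

£21,685,651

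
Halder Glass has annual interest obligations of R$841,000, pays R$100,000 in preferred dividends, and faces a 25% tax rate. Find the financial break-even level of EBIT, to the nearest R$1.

Preferred dividends are paid after tax, so their pre-tax equivalent is R$100,000 ÷ (1 − 0.25) = R$133,333.33.
Financial break-even EBIT = interest + D_p ÷ (1 − t) = R$841,000 + R$133,333.33 = R$974,333.33.

R$974,333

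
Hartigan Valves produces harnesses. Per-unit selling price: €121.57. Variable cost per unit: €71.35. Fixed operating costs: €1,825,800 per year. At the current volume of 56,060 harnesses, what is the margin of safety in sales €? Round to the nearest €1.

Contribution margin per unit = €121.57 − €71.35 = €50.22. Break-even units = €1,825,800 ÷ €50.22 = 36,356.03; break-even revenue = 36,356.03 × €121.57 = €4,419,802.99.
Current sales = 56,060 × €121.57 = €6,815,214.20.
Margin of safety = €6,815,214.20 − €4,419,802.99 = €2,395,411.

€2,395,411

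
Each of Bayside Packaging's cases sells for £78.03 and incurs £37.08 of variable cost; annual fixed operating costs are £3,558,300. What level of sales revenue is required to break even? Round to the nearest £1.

CM per unit = £78.03 − £37.08 = £40.95; CM ratio = £40.95 / £78.03 = 0.5248.
Break-even sales = FC ÷ CM ratio = £3,558,300 × £78.03 / £40.95 = £6,780,321.

£6,780,321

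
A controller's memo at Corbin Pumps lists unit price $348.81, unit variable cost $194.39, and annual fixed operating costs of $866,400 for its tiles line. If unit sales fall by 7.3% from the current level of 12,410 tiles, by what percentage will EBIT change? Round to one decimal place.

Total contribution margin = 12,410 × $154.42 = $1,916,352.20.
EBIT = $1,916,352.20 − $866,400 = $1,049,952.20.
So DOL = total CM / EBIT = $1,916,352.20 / $1,049,952.20 = 1.8252.
%ΔEBIT = DOL × %ΔSales = 1.8252 × -7.3% = -13.3%.

-13.3%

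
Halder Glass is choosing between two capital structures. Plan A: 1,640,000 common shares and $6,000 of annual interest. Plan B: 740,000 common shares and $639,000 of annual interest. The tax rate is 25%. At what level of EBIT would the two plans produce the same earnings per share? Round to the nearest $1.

At indifference, (EBIT − 6,000)(1 − t)/1,640,000 = (EBIT − 639,000)(1 − t)/740,000.
The (1 − t) factor cancels: (EBIT − 6,000) × 740,000 = (EBIT − 639,000) × 1,640,000.
EBIT × (1,640,000 − 740,000) = 639,000 × 1,640,000 − 6,000 × 740,000 = 1,043,520,000,000, so EBIT = 1,043,520,000,000 ÷ 900,000 = 1,159,466.67.

$1,159,467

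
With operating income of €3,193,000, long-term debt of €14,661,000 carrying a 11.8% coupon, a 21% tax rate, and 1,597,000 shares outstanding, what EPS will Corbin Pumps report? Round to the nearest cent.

€0.72

Pre-tax income = €3,193,000 − €1,729,998.00 = €1,463,002.00.
After tax at 21%: net income = €1,463,002.00 × 0.79 = €1,155,771.58.
EPS = €1,155,771.58 ÷ 1,597,000 = €0.72.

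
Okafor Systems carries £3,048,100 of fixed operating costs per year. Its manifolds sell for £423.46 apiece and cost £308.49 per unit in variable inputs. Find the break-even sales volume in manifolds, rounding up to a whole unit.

26,513 manifolds

Unit CM = price − variable cost = £423.46 − £308.49 = £114.97.
Break-even volume = fixed costs ÷ CM per unit = £3,048,100 ÷ £114.97 = 26,512.13, so 26,513 manifolds.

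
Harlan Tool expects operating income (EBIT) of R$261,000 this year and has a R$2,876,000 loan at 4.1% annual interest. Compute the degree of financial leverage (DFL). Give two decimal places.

1.82

Interest = R$117,916.00.
DFL = EBIT ÷ (EBIT − I) = R$261,000 ÷ (R$261,000 − R$117,916.00) = R$261,000 ÷ R$143,084.00 = 1.8241.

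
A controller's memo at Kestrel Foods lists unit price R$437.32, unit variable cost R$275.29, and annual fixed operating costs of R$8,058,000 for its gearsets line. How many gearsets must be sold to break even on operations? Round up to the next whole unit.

49,732 gearsets

Each unit contributes R$437.32 − R$275.29 = R$162.03.
Break-even volume = fixed costs ÷ CM per unit = R$8,058,000 ÷ R$162.03 = 49,731.53, so 49,732 gearsets.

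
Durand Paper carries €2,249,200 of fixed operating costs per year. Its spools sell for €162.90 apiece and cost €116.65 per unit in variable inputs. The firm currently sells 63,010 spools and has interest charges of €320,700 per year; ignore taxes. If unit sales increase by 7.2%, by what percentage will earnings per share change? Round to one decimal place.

+60.9%

Contribution at this volume is 63,010 × €46.25 = €2,914,212.50.
Subtracting fixed costs: EBIT = €2,914,212.50 − €2,249,200 = €665,012.50.
After interest of €320,700.00, pre-tax earnings = €344,312.50.
DCL = total CM / (EBIT − I) = €2,914,212.50 / €344,312.50 = 8.4639.
EPS therefore changes by 8.4639 × (+7.2%) = +60.9%.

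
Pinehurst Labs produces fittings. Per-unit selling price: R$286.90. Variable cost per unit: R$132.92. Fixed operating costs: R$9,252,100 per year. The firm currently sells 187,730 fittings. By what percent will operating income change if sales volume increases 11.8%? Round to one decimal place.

+17.4%

At 187,730 units, contribution = 187,730 × R$153.98 = R$28,906,665.40.
Subtracting fixed costs: EBIT = R$28,906,665.40 − R$9,252,100 = R$19,654,565.40.
DOL = contribution ÷ EBIT = R$28,906,665.40 ÷ R$19,654,565.40 = 1.4707.
So EBIT moves 1.4707 × (+11.8%) = +17.4%.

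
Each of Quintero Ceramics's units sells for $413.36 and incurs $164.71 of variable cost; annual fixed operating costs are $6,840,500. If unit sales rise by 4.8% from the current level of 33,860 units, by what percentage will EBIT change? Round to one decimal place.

+25.6%

At 33,860 units, contribution = 33,860 × $248.65 = $8,419,289.00.
EBIT = $8,419,289.00 − $6,840,500 = $1,578,789.00.
So DOL = total CM / EBIT = $8,419,289.00 / $1,578,789.00 = 5.3328.
Operating income changes by 5.3328 × +4.8% = +25.6%.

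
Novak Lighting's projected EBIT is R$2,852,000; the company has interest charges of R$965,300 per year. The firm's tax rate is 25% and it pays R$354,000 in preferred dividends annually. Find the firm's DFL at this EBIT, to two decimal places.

Interest = R$965,300.00.
Pre-tax preferred-dividend burden = R$354,000 ÷ (1 − 0.25) = R$472,000.00.
DFL = EBIT ÷ [EBIT − I − D_p/(1−t)] = R$2,852,000 ÷ [R$2,852,000 − R$965,300.00 − R$472,000.00] = R$2,852,000 ÷ R$1,414,700.00 = 2.0160.

2.02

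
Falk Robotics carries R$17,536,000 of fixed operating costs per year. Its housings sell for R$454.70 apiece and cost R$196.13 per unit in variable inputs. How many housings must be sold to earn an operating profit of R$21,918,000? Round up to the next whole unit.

Contribution margin per unit = R$454.70 − R$196.13 = R$258.57.
Need Q such that Q × R$258.57 − R$17,536,000 = R$21,918,000, i.e. Q = R$39,454,000 / R$258.57 = 152,585.37 → 152,586.

152,586 housings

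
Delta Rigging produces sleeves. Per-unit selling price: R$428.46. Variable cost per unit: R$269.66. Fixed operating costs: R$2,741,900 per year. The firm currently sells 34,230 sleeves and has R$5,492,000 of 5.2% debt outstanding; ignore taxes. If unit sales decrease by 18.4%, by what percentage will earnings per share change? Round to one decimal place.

At 34,230 units, contribution = 34,230 × R$158.80 = R$5,435,724.00.
EBIT = R$5,435,724.00 − R$2,741,900 = R$2,693,824.00.
Interest = R$285,584.00, so EBIT − I = R$2,408,240.00.
DCL = total CM / (EBIT − I) = R$5,435,724.00 / R$2,408,240.00 = 2.2571.
%ΔEPS = DCL × %ΔSales = 2.2571 × -18.4% = -41.5%.

-41.5%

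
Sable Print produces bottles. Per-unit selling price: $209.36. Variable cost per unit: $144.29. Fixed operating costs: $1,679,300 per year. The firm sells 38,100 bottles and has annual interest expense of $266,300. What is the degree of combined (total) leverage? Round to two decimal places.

4.65

Contribution at this volume is 38,100 × $65.07 = $2,479,167.00.
Operating income = contribution − fixed costs = $2,479,167.00 − $1,679,300 = $799,867.00. Interest = $266,300.00.
DOL = $2,479,167.00 ÷ $799,867.00 = 3.0995; DFL = $799,867.00 ÷ $533,567.00 = 1.4991.
DCL = DOL × DFL = 3.0995 × 1.4991 = 4.6465.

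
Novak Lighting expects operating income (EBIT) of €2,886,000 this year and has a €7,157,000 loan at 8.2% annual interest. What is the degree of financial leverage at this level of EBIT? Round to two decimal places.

1.26

Annual interest charges come to €586,874.00.
DFL = EBIT ÷ (EBIT − I) = €2,886,000 ÷ (€2,886,000 − €586,874.00) = €2,886,000 ÷ €2,299,126.00 = 1.2553.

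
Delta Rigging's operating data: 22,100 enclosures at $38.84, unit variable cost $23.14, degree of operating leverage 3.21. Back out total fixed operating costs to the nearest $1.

Total contribution margin = 22,100 × $15.70 = $346,970.00.
Since DOL = CM ÷ EBIT, EBIT = $346,970.00 ÷ 3.21 = $108,090.34.
Fixed costs = CM − EBIT = $346,970.00 − $108,090.34 = $238,880.

$238,880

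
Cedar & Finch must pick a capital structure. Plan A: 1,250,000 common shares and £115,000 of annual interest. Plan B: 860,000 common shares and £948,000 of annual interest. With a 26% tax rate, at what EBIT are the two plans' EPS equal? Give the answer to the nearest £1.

£2,784,872

Set EPS_A = EPS_B: (EBIT − £115,000)(1 − 0.26) ÷ 1,250,000 = (EBIT − £948,000)(1 − 0.26) ÷ 860,000.
Cancelling (1 − t) and cross-multiplying: 860,000·(EBIT − 115,000) = 1,250,000·(EBIT − 948,000).
Solving, EBIT = (948,000·1,250,000 − 115,000·860,000) / (1,250,000 − 860,000) = 1,086,100,000,000 / 390,000 = 2,784,871.79.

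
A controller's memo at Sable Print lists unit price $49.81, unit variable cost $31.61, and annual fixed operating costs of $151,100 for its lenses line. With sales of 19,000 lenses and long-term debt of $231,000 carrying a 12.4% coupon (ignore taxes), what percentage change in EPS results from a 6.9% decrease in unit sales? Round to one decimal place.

-14.4%

Total contribution margin = 19,000 × $18.20 = $345,800.00.
Operating income = contribution − fixed costs = $345,800.00 − $151,100 = $194,700.00.
After interest of $28,644.00, pre-tax earnings = $166,056.00.
Degree of combined leverage = contribution ÷ (EBIT − I) = $345,800.00 ÷ $166,056.00 = 2.0824.
%ΔEPS = DCL × %ΔSales = 2.0824 × -6.9% = -14.4%.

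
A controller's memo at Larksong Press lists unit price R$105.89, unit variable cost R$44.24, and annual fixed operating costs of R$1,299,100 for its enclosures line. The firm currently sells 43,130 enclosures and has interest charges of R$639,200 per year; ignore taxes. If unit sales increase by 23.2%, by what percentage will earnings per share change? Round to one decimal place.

+85.6%

At 43,130 units, contribution = 43,130 × R$61.65 = R$2,658,964.50.
EBIT = R$2,658,964.50 − R$1,299,100 = R$1,359,864.50.
After interest of R$639,200.00, pre-tax earnings = R$720,664.50.
Degree of combined leverage = contribution ÷ (EBIT − I) = R$2,658,964.50 ÷ R$720,664.50 = 3.6896.
EPS therefore changes by 3.6896 × (+23.2%) = +85.6%.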